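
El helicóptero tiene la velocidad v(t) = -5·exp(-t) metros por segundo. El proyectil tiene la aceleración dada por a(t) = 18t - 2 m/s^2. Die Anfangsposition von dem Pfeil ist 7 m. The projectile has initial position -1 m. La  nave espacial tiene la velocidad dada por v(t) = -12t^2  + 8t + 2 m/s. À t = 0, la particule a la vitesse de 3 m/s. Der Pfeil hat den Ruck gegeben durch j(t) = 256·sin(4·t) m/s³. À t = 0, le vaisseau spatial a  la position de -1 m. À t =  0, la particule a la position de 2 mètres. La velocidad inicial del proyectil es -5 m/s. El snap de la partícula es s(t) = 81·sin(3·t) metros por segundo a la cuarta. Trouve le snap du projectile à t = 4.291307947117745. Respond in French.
En partant de l'accélération a(t) = 18·t - 2, nous prenons 2 dérivées. En prenant d/dt de a(t), nous trouvons j(t) = 18. En dérivant le jerk, nous obtenons le snap: s(t) = 0. De l'équation du snap s(t) = 0, nous substituons t = 4.291307947117745 pour obtenir s = 0.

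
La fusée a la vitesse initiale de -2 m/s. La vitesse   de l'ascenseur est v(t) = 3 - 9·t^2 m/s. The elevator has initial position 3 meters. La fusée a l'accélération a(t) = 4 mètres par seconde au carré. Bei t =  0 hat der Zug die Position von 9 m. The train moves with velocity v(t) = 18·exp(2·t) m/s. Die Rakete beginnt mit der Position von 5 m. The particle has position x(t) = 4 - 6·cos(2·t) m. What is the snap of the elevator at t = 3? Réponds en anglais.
We must differentiate our velocity equation v(t) = 3 - 9·t^2 3 times. Taking d/dt of v(t), we find a(t) = -18·t. The derivative of acceleration gives jerk: j(t) = -18. Taking d/dt of j(t), we find s(t) = 0. Using s(t) = 0 and substituting t = 3, we find s = 0.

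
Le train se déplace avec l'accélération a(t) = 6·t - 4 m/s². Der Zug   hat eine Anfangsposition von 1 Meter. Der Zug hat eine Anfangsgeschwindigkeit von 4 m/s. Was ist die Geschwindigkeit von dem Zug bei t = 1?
Um dies zu lösen, müssen wir 1 Integral unserer Gleichung für die Beschleunigung a(t) = 6·t - 4 finden. Die Stammfunktion von der Beschleunigung, mit v(0) = 4, ergibt die Geschwindigkeit: v(t) = 3·t^2 - 4·t + 4. Mit v(t) = 3·t^2 - 4·t + 4 und Einsetzen von t = 1, finden wir v = 3.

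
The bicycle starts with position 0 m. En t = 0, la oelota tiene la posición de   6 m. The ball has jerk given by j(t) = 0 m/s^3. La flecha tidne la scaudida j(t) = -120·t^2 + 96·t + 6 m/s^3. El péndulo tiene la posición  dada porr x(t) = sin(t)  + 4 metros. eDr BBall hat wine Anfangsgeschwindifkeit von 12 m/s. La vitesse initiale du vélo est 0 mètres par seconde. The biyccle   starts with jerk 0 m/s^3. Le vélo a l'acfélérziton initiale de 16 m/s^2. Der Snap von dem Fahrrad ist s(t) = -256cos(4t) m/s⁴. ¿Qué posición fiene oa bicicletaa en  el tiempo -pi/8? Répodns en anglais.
To solve this, we need to take 4 antiderivatives of our snap equation s(t) = -256·cos(4·t). The antiderivative of snap is jerk. Using j(0) = 0, we get j(t) = -64·sin(4·t). Integrating jerk and using the initial condition a(0) = 16, we get a(t) = 16·cos(4·t). The integral of acceleration, with v(0) = 0, gives velocity: v(t) = 4·sin(4·t). The integral of velocity, with x(0) = 0, gives position: x(t) = 1 - cos(4·t). From the given position equation x(t) = 1 - cos(4·t), we substitute t = -pi/8 to get x = 1.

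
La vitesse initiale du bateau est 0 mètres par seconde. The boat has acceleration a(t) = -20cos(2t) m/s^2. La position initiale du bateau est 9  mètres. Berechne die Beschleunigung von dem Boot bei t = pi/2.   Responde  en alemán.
Wir haben die Beschleunigung a(t) = -20·cos(2·t). Durch Einsetzen von t = pi/2: a(pi/2) = 20.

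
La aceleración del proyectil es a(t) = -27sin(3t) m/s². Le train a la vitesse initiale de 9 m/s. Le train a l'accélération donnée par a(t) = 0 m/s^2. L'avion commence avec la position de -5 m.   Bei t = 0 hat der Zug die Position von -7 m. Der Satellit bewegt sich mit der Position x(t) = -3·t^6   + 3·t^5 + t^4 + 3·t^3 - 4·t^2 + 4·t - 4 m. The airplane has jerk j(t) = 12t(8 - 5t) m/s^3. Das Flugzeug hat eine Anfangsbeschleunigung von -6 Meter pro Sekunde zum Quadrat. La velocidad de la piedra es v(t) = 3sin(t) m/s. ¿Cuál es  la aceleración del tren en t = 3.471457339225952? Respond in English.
From the given acceleration equation a(t) = 0, we substitute t = 3.471457339225952 to get a = 0.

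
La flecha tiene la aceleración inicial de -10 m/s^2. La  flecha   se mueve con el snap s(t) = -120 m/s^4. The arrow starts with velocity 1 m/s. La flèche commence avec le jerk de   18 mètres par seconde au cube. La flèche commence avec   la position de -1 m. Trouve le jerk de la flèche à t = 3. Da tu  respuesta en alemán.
Um dies zu lösen, müssen wir 1 Integral unserer Gleichung für den Snap s(t) = -120 finden. Die Stammfunktion von dem Snap ist der Ruck. Mit j(0) = 18 erhalten wir j(t) = 18 - 120·t. Mit j(t) = 18 - 120·t und Einsetzen von t = 3, finden wir j = -342.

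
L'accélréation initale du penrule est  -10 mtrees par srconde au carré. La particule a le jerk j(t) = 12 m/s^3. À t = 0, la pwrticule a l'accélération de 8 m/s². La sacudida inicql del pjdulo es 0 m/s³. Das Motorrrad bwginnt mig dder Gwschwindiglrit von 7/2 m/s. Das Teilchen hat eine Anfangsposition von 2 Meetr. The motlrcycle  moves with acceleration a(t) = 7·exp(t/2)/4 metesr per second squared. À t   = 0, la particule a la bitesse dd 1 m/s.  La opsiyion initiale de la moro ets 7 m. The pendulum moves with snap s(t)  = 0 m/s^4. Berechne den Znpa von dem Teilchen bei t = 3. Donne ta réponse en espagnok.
Para resolver esto, necesitamos tomar 1 derivada de nuestra ecuación de la sacudida j(t) = 12. La derivada de la sacudida da el snap: s(t) = 0. De la ecuación del snap s(t) = 0, sustituimos t = 3 para obtener s = 0.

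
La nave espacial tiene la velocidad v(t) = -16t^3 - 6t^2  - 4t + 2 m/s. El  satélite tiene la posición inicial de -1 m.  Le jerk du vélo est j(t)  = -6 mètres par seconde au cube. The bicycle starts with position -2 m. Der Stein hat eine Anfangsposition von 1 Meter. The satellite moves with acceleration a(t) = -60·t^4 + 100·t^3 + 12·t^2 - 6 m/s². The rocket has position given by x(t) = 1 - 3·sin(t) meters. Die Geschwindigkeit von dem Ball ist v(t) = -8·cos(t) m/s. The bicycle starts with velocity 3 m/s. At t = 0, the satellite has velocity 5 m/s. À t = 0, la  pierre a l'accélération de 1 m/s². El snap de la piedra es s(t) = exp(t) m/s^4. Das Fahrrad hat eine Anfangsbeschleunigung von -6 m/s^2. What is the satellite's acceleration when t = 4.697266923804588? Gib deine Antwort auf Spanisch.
Tenemos la aceleración a(t) = -60·t^4 + 100·t^3 + 12·t^2 - 6. Sustituyendo t = 4.697266923804588: a(4.697266923804588) = -18587.0736653623.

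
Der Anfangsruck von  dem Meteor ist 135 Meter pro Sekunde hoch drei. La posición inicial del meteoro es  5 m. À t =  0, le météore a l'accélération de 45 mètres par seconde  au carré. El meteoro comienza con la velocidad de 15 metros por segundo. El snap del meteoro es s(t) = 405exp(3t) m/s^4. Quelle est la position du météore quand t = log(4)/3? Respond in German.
Wir müssen unsere Gleichung für den Snap s(t) = 405·exp(3·t) 4-mal integrieren. Die Stammfunktion von dem Snap, mit j(0) = 135, ergibt den Ruck: j(t) = 135·exp(3·t). Das Integral von dem Ruck, mit a(0) = 45, ergibt die Beschleunigung: a(t) = 45·exp(3·t). Das Integral von der Beschleunigung, mit v(0) = 15, ergibt die Geschwindigkeit: v(t) = 15·exp(3·t). Die Stammfunktion von der Geschwindigkeit ist die Position. Mit x(0) = 5 erhalten wir x(t) = 5·exp(3·t). Mit x(t) = 5·exp(3·t) und Einsetzen von t = log(4)/3, finden wir x = 20.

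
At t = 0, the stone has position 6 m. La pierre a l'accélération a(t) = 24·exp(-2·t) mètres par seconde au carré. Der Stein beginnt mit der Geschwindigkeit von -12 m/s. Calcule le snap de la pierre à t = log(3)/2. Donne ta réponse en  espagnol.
Debemos derivar nuestra ecuación de la aceleración a(t) = 24·exp(-2·t) 2 veces. Derivando la aceleración, obtenemos la sacudida: j(t) = -48·exp(-2·t). La derivada de la sacudida da el snap: s(t) = 96·exp(-2·t). Tenemos el snap s(t) = 96·exp(-2·t). Sustituyendo t = log(3)/2: s(log(3)/2) = 32.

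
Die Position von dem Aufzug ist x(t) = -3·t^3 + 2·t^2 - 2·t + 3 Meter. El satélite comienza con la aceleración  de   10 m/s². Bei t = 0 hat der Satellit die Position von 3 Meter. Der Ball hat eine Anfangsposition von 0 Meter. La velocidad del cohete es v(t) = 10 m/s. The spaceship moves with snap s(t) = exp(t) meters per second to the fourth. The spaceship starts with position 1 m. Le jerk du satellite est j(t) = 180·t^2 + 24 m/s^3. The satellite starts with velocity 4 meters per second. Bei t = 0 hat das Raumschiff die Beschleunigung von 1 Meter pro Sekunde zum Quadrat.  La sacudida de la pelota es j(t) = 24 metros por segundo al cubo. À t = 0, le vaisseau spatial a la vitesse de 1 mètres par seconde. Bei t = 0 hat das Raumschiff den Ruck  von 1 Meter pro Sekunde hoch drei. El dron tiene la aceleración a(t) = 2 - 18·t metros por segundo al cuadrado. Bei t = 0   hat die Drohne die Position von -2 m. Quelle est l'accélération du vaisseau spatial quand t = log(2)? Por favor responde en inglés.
We must find the antiderivative of our snap equation s(t) = exp(t) 2 times. Taking ∫s(t)dt and applying j(0) = 1, we find j(t) = exp(t). Finding the antiderivative of j(t) and using a(0) = 1: a(t) = exp(t). From the given acceleration equation a(t) = exp(t), we substitute t = log(2) to get a = 2.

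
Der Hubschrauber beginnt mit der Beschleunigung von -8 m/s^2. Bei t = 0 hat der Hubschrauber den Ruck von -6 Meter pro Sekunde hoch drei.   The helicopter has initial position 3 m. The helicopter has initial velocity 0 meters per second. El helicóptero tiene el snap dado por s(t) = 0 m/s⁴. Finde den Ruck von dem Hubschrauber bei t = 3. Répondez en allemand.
Ausgehend von dem Snap s(t) = 0, nehmen wir 1 Integral. Das Integral von dem Snap ist der Ruck. Mit j(0) = -6 erhalten wir j(t) = -6. Mit j(t) = -6 und Einsetzen von t = 3, finden wir j = -6.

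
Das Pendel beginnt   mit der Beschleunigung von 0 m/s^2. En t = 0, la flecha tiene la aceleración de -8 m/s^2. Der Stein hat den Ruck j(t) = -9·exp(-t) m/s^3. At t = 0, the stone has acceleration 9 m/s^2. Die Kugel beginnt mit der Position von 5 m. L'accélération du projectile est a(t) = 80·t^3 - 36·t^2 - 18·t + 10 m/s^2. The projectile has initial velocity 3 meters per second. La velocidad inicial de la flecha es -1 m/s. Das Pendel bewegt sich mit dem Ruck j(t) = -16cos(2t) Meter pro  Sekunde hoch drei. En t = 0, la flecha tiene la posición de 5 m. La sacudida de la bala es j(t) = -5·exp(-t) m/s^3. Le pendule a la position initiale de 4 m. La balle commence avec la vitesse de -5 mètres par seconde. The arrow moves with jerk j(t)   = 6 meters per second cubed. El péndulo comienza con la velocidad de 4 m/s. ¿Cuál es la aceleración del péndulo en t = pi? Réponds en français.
Pour résoudre ceci, nous devons prendre 1 primitive de notre équation du jerk j(t) = -16·cos(2·t). En prenant ∫j(t)dt et en appliquant a(0) = 0, nous trouvons a(t) = -8·sin(2·t). Nous avons l'accélération a(t) = -8·sin(2·t). En substituant t = pi: a(pi) = 0.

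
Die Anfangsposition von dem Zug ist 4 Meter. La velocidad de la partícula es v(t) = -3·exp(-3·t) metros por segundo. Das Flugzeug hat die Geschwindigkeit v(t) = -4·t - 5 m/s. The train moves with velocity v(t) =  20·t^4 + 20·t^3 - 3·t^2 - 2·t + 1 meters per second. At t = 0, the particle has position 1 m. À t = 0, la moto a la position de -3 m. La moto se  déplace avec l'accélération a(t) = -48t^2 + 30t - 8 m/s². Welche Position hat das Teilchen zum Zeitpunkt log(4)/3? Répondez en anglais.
We must find the integral of our velocity equation v(t) = -3·exp(-3·t) 1 time. Finding the antiderivative of v(t) and using x(0) = 1: x(t) = exp(-3·t). From the given position equation x(t) = exp(-3·t), we substitute t = log(4)/3 to get x = 1/4.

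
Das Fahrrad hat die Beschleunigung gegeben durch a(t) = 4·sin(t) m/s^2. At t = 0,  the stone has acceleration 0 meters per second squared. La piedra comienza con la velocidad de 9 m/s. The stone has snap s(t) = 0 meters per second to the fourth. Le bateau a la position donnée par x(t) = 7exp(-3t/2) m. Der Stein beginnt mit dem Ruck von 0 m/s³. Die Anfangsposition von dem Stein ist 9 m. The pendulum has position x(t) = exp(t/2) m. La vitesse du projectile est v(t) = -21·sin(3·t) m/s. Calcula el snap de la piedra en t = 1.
Tenemos el snap s(t) = 0. Sustituyendo t = 1: s(1) = 0.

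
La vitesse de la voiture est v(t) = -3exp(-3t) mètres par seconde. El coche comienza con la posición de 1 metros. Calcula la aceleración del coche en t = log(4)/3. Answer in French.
Nous devons dériver notre équation de la vitesse v(t) = -3·exp(-3·t) 1 fois. En prenant d/dt de v(t), nous trouvons a(t) = 9·exp(-3·t). En utilisant a(t) = 9·exp(-3·t) et en substituant t = log(4)/3, nous trouvons a = 9/4.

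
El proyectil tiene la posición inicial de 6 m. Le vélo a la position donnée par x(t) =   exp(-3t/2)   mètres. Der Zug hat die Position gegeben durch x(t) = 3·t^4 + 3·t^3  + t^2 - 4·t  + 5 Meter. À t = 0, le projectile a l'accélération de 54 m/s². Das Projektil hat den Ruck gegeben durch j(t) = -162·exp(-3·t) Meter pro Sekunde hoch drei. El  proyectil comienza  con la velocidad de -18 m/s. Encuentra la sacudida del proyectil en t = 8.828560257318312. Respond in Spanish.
De la ecuación de la sacudida j(t) = -162·exp(-3·t), sustituimos t = 8.828560257318312 para obtener j = -5.09248790073894E-10.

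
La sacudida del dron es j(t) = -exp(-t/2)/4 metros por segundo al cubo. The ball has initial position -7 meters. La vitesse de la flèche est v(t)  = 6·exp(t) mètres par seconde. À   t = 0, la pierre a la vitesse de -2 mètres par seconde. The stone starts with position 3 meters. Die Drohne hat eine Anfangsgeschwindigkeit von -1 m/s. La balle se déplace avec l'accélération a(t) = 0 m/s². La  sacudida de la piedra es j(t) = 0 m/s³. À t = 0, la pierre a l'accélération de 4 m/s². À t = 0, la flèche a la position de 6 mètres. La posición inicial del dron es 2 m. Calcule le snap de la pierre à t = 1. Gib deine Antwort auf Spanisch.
Debemos derivar nuestra ecuación de la sacudida j(t) = 0 1 vez. La derivada de la sacudida da el snap: s(t) = 0. De la ecuación del snap s(t) = 0, sustituimos t = 1 para obtener s = 0.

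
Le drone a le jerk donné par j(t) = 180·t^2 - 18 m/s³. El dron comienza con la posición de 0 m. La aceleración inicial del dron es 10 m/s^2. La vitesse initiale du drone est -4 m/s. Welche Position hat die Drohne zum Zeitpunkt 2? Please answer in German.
Ausgehend von dem Ruck j(t) = 180·t^2 - 18, nehmen wir 3 Integrale. Durch Integration von dem Ruck und Verwendung der Anfangsbedingung a(0) = 10, erhalten wir a(t) = 60·t^3 - 18·t + 10. Durch Integration von der Beschleunigung und Verwendung der Anfangsbedingung v(0) = -4, erhalten wir v(t) = 15·t^4 - 9·t^2 + 10·t - 4. Das Integral von der Geschwindigkeit, mit x(0) = 0, ergibt die Position: x(t) = 3·t^5 - 3·t^3 + 5·t^2 - 4·t. Mit x(t) = 3·t^5 - 3·t^3 + 5·t^2 - 4·t und Einsetzen von t = 2, finden wir x = 84.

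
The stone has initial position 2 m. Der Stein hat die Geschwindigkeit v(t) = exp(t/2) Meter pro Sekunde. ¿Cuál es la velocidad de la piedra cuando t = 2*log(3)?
De la ecuación de la velocidad v(t) = exp(t/2), sustituimos t = 2*log(3) para obtener v = 3.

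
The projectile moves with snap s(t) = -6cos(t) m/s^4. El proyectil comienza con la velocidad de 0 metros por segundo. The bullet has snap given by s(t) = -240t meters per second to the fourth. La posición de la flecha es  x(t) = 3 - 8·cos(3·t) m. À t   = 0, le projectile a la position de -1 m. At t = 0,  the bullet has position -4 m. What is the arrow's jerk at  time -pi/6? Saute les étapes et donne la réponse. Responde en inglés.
j(-pi/6) = 216.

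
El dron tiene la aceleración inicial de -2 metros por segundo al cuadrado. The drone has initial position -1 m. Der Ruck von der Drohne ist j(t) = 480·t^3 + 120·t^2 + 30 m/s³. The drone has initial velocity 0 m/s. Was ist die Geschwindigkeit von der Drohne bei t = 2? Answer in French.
Nous devons trouver la primitive de notre équation du jerk j(t) = 480·t^3 + 120·t^2 + 30 2 fois. L'intégrale du jerk est l'accélération. En utilisant a(0) = -2, nous obtenons a(t) = 120·t^4 + 40·t^3 + 30·t - 2. En intégrant l'accélération et en utilisant la condition initiale v(0) = 0, nous obtenons v(t) = t·(24·t^4 + 10·t^3 + 15·t - 2). De l'équation de la vitesse v(t) = t·(24·t^4 + 10·t^3 + 15·t - 2), nous substituons t = 2 pour obtenir v = 984.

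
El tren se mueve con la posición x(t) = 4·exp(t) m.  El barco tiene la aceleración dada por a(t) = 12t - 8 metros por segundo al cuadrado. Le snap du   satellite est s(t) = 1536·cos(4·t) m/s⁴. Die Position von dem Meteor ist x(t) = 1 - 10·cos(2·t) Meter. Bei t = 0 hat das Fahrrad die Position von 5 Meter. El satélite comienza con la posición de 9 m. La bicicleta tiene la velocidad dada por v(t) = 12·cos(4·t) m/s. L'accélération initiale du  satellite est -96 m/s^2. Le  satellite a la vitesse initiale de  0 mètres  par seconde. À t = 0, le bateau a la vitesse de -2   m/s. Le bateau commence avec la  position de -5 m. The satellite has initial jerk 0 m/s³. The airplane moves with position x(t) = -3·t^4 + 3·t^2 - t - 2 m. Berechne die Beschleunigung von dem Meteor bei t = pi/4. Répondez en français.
Pour résoudre ceci, nous devons prendre 2 dérivées de notre équation de la position x(t) = 1 - 10·cos(2·t). En dérivant la position, nous obtenons la vitesse: v(t) = 20·sin(2·t). En prenant d/dt de v(t), nous trouvons a(t) = 40·cos(2·t). En utilisant a(t) = 40·cos(2·t) et en substituant t = pi/4, nous trouvons a = 0.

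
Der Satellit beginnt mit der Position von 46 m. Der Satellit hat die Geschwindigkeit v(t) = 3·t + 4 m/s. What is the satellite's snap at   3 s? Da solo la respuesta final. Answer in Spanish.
s(3) = 0.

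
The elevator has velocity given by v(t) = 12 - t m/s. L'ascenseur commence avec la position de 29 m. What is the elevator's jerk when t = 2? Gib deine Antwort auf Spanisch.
Para resolver esto, necesitamos tomar 2 derivadas de nuestra ecuación de la velocidad v(t) = 12 - t. Derivando la velocidad, obtenemos la aceleración: a(t) = -1. Derivando la aceleración, obtenemos la sacudida: j(t) = 0. De la ecuación de la sacudida j(t) = 0, sustituimos t = 2 para obtener j = 0.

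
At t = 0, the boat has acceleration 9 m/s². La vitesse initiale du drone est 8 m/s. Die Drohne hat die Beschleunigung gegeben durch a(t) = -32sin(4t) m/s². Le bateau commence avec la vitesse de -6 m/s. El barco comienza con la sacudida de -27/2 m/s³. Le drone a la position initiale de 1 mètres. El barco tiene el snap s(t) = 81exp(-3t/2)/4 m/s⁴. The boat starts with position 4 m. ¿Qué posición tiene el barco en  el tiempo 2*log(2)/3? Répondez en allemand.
Wir müssen unsere Gleichung für den Snap s(t) = 81·exp(-3·t/2)/4 4-mal integrieren. Die Stammfunktion von dem Snap, mit j(0) = -27/2, ergibt den Ruck: j(t) = -27·exp(-3·t/2)/2. Durch Integration von dem Ruck und Verwendung der Anfangsbedingung a(0) = 9, erhalten wir a(t) = 9·exp(-3·t/2). Durch Integration von der Beschleunigung und Verwendung der Anfangsbedingung v(0) = -6, erhalten wir v(t) = -6·exp(-3·t/2). Die Stammfunktion von der Geschwindigkeit ist die Position. Mit x(0) = 4 erhalten wir x(t) = 4·exp(-3·t/2). Mit x(t) = 4·exp(-3·t/2) und Einsetzen von t = 2*log(2)/3, finden wir x = 2.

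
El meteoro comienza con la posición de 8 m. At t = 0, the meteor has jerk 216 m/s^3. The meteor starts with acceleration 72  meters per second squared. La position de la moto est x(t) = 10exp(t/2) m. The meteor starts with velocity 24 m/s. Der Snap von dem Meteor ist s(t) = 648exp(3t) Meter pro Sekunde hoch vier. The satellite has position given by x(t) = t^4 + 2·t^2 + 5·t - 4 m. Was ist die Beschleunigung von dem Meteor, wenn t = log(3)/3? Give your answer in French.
En partant du snap s(t) = 648·exp(3·t), nous prenons 2 intégrales. En intégrant le snap et en utilisant la condition initiale j(0) = 216, nous obtenons j(t) = 216·exp(3·t). L'intégrale du jerk, avec a(0) = 72, donne l'accélération: a(t) = 72·exp(3·t). Nous avons l'accélération a(t) = 72·exp(3·t). En substituant t = log(3)/3: a(log(3)/3) = 216.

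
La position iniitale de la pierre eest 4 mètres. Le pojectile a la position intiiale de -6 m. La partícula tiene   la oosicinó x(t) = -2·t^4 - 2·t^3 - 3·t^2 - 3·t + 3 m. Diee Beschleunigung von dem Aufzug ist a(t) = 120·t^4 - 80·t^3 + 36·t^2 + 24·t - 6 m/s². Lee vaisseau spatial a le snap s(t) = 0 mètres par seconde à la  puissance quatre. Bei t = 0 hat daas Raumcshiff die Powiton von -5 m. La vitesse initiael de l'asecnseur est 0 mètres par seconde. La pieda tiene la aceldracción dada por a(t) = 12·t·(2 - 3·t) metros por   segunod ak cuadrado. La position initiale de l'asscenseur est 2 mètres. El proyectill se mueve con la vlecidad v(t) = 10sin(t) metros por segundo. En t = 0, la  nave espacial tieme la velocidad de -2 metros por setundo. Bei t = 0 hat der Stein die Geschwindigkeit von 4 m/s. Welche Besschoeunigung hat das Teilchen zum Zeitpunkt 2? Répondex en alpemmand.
Ausgehend von der Position x(t) = -2·t^4 - 2·t^3 - 3·t^2 - 3·t + 3, nehmen wir 2 Ableitungen. Die Ableitung von der Position ergibt die Geschwindigkeit: v(t) = -8·t^3 - 6·t^2 - 6·t - 3. Die Ableitung von der Geschwindigkeit ergibt die Beschleunigung: a(t) = -24·t^2 - 12·t - 6. Aus der Gleichung für die Beschleunigung a(t) = -24·t^2 - 12·t - 6, setzen wir t = 2 ein und erhalten a = -126.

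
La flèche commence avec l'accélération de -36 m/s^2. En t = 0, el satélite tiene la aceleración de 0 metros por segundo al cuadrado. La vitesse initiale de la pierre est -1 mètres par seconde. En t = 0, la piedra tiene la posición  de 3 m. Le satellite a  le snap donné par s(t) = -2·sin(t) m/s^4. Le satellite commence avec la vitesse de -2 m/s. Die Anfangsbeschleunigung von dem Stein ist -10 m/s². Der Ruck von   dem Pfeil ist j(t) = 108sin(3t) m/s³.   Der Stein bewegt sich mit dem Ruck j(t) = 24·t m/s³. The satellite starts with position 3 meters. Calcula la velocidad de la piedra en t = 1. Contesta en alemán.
Um dies zu lösen, müssen wir 2 Integrale unserer Gleichung für den Ruck j(t) = 24·t finden. Durch Integration von dem Ruck und Verwendung der Anfangsbedingung a(0) = -10, erhalten wir a(t) = 12·t^2 - 10. Mit ∫a(t)dt und Anwendung von v(0) = -1, finden wir v(t) = 4·t^3 - 10·t - 1. Wir haben die Geschwindigkeit v(t) = 4·t^3 - 10·t - 1. Durch Einsetzen von t = 1: v(1) = -7.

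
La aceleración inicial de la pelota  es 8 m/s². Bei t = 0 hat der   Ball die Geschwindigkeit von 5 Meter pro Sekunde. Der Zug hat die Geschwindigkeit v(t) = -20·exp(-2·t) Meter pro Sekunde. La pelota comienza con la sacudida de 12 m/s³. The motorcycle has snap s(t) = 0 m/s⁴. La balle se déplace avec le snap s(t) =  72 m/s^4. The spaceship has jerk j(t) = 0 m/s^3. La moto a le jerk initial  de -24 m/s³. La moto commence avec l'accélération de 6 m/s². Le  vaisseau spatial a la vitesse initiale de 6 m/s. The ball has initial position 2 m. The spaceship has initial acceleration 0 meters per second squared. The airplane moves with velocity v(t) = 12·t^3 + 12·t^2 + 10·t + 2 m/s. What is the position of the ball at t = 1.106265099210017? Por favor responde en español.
Para resolver esto, necesitamos tomar 4 antiderivadas de nuestra ecuación del snap s(t) = 72. Integrando el snap y usando la condición inicial j(0) = 12, obtenemos j(t) = 72·t + 12. Integrando la sacudida y usando la condición inicial a(0) = 8, obtenemos a(t) = 36·t^2 + 12·t + 8. Integrando la aceleración y usando la condición inicial v(0) = 5, obtenemos v(t) = 12·t^3 + 6·t^2 + 8·t + 5. La integral de la velocidad, con x(0) = 2, da la posición: x(t) = 3·t^4 + 2·t^3 + 4·t^2 + 5·t + 2. De la ecuación de la posición x(t) = 3·t^4 + 2·t^3 + 4·t^2 + 5·t + 2, sustituimos t = 1.106265099210017 para obtener x = 19.6275838590028.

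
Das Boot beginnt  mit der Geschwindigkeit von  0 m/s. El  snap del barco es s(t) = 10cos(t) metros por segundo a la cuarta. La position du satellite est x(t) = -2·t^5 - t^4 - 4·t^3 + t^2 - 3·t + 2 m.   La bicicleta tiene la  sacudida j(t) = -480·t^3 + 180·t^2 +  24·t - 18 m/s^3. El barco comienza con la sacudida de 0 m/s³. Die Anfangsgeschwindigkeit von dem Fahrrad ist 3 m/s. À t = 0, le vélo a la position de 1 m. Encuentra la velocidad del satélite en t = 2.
Para resolver esto, necesitamos tomar 1 derivada de nuestra ecuación de la posición x(t) = -2·t^5 - t^4 - 4·t^3 + t^2 - 3·t + 2. Tomando d/dt de x(t), encontramos v(t) = -10·t^4 - 4·t^3 - 12·t^2 + 2·t - 3. Usando v(t) = -10·t^4 - 4·t^3 - 12·t^2 + 2·t - 3 y sustituyendo t = 2, encontramos v = -239.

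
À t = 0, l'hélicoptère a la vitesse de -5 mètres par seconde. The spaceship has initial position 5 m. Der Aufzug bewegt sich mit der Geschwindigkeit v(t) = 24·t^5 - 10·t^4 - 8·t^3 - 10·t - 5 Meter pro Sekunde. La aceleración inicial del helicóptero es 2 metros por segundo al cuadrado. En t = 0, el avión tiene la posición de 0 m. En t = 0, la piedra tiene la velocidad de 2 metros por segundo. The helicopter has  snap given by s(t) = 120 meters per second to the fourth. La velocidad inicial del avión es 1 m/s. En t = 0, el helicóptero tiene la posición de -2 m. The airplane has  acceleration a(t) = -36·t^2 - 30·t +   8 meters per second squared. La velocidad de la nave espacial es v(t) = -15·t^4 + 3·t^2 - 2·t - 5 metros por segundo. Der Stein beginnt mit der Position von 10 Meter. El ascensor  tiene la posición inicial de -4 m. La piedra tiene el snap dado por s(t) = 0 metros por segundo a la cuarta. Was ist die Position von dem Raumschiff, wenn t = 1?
Wir müssen unsere Gleichung für die Geschwindigkeit v(t) = -15·t^4 + 3·t^2 - 2·t - 5 1-mal integrieren. Durch Integration von der Geschwindigkeit und Verwendung der Anfangsbedingung x(0) = 5, erhalten wir x(t) = -3·t^5 + t^3 - t^2 - 5·t + 5. Mit x(t) = -3·t^5 + t^3 - t^2 - 5·t + 5 und Einsetzen von t = 1, finden wir x = -3.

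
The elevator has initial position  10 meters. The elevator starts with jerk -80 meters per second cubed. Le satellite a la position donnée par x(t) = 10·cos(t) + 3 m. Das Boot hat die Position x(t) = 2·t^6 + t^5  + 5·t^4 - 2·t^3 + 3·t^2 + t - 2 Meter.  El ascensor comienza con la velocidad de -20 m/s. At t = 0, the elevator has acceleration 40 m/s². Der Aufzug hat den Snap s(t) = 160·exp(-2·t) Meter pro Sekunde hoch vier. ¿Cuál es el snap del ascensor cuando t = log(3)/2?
Usando s(t) = 160·exp(-2·t) y sustituyendo t = log(3)/2, encontramos s = 160/3.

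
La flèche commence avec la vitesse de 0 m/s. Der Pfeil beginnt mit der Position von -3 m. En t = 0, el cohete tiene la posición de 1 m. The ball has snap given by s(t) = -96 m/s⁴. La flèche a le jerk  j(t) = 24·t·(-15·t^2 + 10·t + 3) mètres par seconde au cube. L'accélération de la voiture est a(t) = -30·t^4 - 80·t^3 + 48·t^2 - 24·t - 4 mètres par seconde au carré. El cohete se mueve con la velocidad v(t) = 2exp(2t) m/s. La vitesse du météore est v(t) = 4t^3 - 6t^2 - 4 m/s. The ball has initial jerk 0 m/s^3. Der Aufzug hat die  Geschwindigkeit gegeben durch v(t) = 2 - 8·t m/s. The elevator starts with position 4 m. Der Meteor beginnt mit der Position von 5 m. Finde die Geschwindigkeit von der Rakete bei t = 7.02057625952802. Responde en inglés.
From the given velocity equation v(t) = 2·exp(2·t), we substitute t = 7.02057625952802 to get v = 2506253.83351022.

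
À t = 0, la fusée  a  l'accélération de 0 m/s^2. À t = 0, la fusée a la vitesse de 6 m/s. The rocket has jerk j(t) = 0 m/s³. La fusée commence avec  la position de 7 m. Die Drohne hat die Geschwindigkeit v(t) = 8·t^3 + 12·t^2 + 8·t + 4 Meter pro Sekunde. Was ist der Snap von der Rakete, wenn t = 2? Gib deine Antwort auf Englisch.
Starting from jerk j(t) = 0, we take 1 derivative. Taking d/dt of j(t), we find s(t) = 0. From the given snap equation s(t) = 0, we substitute t = 2 to get s = 0.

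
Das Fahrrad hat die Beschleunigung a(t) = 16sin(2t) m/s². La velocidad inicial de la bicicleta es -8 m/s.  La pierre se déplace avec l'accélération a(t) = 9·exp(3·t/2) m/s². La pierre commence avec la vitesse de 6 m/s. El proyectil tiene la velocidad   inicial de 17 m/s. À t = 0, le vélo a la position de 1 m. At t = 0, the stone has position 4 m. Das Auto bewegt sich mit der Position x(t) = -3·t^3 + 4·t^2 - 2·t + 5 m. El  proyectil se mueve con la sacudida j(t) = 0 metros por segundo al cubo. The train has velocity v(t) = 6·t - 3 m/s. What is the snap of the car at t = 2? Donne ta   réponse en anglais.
Starting from position x(t) = -3·t^3 + 4·t^2 - 2·t + 5, we take 4 derivatives. Taking d/dt of x(t), we find v(t) = -9·t^2 + 8·t - 2. Differentiating velocity, we get acceleration: a(t) = 8 - 18·t. The derivative of acceleration gives jerk: j(t) = -18. The derivative of jerk gives snap: s(t) = 0. Using s(t) = 0 and substituting t = 2, we find s = 0.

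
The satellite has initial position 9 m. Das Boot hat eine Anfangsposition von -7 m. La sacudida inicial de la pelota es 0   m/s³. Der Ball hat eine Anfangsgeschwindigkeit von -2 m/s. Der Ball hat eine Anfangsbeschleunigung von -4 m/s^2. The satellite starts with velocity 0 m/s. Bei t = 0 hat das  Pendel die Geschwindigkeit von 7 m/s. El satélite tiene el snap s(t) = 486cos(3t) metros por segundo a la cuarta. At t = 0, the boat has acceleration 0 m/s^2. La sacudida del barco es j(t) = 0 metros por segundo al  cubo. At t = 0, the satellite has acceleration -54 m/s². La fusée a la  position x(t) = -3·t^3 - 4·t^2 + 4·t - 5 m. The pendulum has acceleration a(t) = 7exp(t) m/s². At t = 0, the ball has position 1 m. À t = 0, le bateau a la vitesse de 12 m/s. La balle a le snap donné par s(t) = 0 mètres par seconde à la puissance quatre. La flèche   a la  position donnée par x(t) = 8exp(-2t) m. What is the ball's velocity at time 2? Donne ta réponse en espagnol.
Partiendo del snap s(t) = 0, tomamos 3 integrales. La integral del snap, con j(0) = 0, da la sacudida: j(t) = 0. La antiderivada de la sacudida es la aceleración. Usando a(0) = -4, obtenemos a(t) = -4. Integrando la aceleración y usando la condición inicial v(0) = -2, obtenemos v(t) = -4·t - 2. Tenemos la velocidad v(t) = -4·t - 2. Sustituyendo t = 2: v(2) = -10.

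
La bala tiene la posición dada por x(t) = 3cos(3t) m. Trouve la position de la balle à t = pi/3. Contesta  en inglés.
Using x(t) = 3·cos(3·t) and substituting t = pi/3, we find x = -3.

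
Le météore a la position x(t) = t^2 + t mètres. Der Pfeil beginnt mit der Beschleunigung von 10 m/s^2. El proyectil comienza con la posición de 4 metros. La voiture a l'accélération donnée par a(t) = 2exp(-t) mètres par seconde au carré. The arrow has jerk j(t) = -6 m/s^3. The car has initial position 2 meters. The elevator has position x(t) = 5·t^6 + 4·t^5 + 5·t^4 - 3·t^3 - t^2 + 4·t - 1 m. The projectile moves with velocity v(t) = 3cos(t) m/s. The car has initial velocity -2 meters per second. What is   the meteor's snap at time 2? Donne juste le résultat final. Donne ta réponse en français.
s(2) = 0.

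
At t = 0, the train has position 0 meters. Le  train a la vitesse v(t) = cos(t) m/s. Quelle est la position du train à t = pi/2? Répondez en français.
Pour résoudre ceci, nous devons prendre 1 primitive de notre équation de la vitesse v(t) = cos(t). En intégrant la vitesse et en utilisant la condition initiale x(0) = 0, nous obtenons x(t) = sin(t). De l'équation de la position x(t) = sin(t), nous substituons t = pi/2 pour obtenir x = 1.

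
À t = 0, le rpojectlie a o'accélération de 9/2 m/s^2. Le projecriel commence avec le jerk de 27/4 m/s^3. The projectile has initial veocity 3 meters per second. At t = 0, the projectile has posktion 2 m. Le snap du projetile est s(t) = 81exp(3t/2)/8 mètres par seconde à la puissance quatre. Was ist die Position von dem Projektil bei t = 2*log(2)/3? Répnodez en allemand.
Um dies zu lösen, müssen wir 4 Integrale unserer Gleichung für den Snap s(t) = 81·exp(3·t/2)/8 finden. Mit ∫s(t)dt und Anwendung von j(0) = 27/4, finden wir j(t) = 27·exp(3·t/2)/4. Die Stammfunktion von dem Ruck, mit a(0) = 9/2, ergibt die Beschleunigung: a(t) = 9·exp(3·t/2)/2. Das Integral von der Beschleunigung, mit v(0) = 3, ergibt die Geschwindigkeit: v(t) = 3·exp(3·t/2). Mit ∫v(t)dt und Anwendung von x(0) = 2, finden wir x(t) = 2·exp(3·t/2). Aus der Gleichung für die Position x(t) = 2·exp(3·t/2), setzen wir t = 2*log(2)/3 ein und erhalten x = 4.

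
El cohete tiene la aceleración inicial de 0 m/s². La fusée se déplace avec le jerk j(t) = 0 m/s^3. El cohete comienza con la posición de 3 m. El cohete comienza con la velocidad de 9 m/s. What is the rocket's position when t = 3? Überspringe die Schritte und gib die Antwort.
The position at t = 3 is x = 30.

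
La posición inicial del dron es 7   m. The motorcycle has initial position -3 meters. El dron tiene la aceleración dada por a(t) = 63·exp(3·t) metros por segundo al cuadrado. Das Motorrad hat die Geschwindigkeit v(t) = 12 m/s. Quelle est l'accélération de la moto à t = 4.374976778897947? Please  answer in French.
Pour résoudre ceci, nous devons prendre 1 dérivée de notre équation de la vitesse v(t) = 12. En dérivant la vitesse, nous obtenons l'accélération: a(t) = 0. De l'équation de l'accélération a(t) = 0, nous substituons t = 4.374976778897947 pour obtenir a = 0.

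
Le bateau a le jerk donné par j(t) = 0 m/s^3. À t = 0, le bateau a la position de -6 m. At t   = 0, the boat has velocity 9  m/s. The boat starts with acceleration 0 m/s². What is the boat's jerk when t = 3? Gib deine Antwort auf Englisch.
Using j(t) = 0 and substituting t = 3, we find j = 0.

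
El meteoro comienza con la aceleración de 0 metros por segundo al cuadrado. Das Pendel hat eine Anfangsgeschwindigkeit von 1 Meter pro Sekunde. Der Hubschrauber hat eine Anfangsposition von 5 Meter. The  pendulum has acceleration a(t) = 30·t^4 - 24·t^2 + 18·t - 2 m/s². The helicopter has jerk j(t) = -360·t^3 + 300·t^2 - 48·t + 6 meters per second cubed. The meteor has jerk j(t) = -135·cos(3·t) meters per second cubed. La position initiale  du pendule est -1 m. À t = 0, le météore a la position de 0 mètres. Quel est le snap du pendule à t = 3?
Nous devons dériver notre équation de l'accélération a(t) = 30·t^4 - 24·t^2 + 18·t - 2 2 fois. En dérivant l'accélération, nous obtenons le jerk: j(t) = 120·t^3 - 48·t + 18. En dérivant le jerk, nous obtenons le snap: s(t) = 360·t^2 - 48. En utilisant s(t) = 360·t^2 - 48 et en substituant t = 3, nous trouvons s = 3192.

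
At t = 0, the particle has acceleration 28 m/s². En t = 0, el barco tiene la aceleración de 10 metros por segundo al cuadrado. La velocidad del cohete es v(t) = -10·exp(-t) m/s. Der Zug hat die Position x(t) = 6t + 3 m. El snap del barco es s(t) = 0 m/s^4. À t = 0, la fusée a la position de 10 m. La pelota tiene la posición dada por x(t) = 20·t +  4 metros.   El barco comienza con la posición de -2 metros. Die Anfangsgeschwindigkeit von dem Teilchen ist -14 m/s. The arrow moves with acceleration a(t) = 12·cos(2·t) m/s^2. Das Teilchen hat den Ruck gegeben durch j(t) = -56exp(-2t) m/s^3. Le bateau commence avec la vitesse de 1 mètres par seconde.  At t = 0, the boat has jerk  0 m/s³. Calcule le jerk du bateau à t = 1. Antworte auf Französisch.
Pour résoudre ceci, nous devons prendre 1 intégrale de notre équation du snap s(t) = 0. La primitive du snap est le jerk. En utilisant j(0) = 0, nous obtenons j(t) = 0. De l'équation du jerk j(t) = 0, nous substituons t = 1 pour obtenir j = 0.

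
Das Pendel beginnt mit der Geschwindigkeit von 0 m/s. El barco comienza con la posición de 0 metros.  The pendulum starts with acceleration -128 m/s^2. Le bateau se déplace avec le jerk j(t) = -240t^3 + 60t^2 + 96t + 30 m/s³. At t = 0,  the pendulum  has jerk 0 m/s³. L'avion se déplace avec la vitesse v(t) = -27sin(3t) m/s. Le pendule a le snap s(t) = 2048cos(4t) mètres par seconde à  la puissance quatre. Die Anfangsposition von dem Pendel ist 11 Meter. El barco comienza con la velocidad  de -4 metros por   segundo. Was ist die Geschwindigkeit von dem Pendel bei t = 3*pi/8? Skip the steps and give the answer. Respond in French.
La vitesse à t = 3*pi/8 est v = 32.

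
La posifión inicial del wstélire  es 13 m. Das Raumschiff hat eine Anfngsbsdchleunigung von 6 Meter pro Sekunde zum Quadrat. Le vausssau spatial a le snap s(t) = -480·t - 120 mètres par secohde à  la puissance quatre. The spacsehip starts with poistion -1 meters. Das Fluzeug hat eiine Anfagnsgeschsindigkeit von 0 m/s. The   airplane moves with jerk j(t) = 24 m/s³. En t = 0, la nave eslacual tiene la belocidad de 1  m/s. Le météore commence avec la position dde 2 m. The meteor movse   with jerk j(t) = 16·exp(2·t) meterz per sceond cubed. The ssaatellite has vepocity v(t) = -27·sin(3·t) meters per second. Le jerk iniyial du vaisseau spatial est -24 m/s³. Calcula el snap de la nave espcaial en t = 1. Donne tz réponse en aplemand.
Aus der Gleichung für den Snap s(t) = -480·t - 120, setzen wir t = 1 ein und erhalten s = -600.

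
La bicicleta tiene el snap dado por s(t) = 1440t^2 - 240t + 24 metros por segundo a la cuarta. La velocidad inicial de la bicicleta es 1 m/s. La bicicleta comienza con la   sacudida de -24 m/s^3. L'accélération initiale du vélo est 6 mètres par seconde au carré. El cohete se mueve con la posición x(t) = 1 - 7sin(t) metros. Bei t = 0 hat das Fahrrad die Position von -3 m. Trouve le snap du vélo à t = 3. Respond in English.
From the given snap equation s(t) = 1440·t^2 - 240·t + 24, we substitute t = 3 to get s = 12264.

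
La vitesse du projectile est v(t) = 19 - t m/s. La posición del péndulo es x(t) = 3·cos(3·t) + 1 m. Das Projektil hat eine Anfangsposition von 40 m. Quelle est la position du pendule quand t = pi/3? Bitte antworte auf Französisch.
Nous avons la position x(t) = 3·cos(3·t) + 1. En substituant t = pi/3: x(pi/3) = -2.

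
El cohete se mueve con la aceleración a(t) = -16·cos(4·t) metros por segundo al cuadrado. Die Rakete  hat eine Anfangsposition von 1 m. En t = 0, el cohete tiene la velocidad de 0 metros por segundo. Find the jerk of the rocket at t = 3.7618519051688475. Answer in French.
Nous devons dériver notre équation de l'accélération a(t) = -16·cos(4·t) 1 fois. La dérivée de l'accélération donne le jerk: j(t) = 64·sin(4·t). De l'équation du jerk j(t) = 64·sin(4·t), nous substituons t = 3.7618519051688475 pour obtenir j = 39.2675657172726.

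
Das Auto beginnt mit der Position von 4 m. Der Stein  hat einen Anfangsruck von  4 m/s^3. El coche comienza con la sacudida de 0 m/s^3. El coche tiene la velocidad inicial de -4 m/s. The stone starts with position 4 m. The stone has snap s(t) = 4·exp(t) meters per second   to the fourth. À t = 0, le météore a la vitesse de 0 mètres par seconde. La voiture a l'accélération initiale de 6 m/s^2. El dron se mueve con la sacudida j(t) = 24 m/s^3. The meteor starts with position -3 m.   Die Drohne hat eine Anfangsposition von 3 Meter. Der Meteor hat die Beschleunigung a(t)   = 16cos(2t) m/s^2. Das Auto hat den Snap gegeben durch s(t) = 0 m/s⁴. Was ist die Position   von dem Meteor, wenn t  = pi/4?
Um dies zu lösen, müssen wir 2 Integrale unserer Gleichung für die Beschleunigung a(t) = 16·cos(2·t) finden. Durch Integration von der Beschleunigung und Verwendung der Anfangsbedingung v(0) = 0, erhalten wir v(t) = 8·sin(2·t). Mit ∫v(t)dt und Anwendung von x(0) = -3, finden wir x(t) = 1 - 4·cos(2·t). Mit x(t) = 1 - 4·cos(2·t) und Einsetzen von t = pi/4, finden wir x = 1.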